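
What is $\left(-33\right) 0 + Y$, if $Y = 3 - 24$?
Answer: $-21$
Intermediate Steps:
$Y = -21$ ($Y = 3 - 24 = -21$)
$\left(-33\right) 0 + Y = \left(-33\right) 0 - 21 = 0 - 21 = -21$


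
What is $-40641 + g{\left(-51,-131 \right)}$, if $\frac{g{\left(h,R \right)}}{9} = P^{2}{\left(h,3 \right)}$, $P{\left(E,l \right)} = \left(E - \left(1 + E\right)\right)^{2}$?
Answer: $-40632$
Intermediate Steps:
$P{\left(E,l \right)} = 1$ ($P{\left(E,l \right)} = \left(-1\right)^{2} = 1$)
$g{\left(h,R \right)} = 9$ ($g{\left(h,R \right)} = 9 \cdot 1^{2} = 9 \cdot 1 = 9$)
$-40641 + g{\left(-51,-131 \right)} = -40641 + 9 = -40632$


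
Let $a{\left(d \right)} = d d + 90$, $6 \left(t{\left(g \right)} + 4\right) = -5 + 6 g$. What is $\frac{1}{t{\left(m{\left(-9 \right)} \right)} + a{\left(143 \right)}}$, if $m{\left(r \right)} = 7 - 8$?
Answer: $\frac{6}{123199} \approx 4.8702 \cdot 10^{-5}$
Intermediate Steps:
$m{\left(r \right)} = -1$
$t{\left(g \right)} = - \frac{29}{6} + g$ ($t{\left(g \right)} = -4 + \frac{-5 + 6 g}{6} = -4 + \left(- \frac{5}{6} + g\right) = - \frac{29}{6} + g$)
$a{\left(d \right)} = 90 + d^{2}$ ($a{\left(d \right)} = d^{2} + 90 = 90 + d^{2}$)
$\frac{1}{t{\left(m{\left(-9 \right)} \right)} + a{\left(143 \right)}} = \frac{1}{\left(- \frac{29}{6} - 1\right) + \left(90 + 143^{2}\right)} = \frac{1}{- \frac{35}{6} + \left(90 + 20449\right)} = \frac{1}{- \frac{35}{6} + 20539} = \frac{1}{\frac{123199}{6}} = \frac{6}{123199}$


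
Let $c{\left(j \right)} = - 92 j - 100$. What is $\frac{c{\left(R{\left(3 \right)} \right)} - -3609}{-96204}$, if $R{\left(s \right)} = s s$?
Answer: $- \frac{2681}{96204} \approx -0.027868$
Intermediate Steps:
$R{\left(s \right)} = s^{2}$
$c{\left(j \right)} = -100 - 92 j$
$\frac{c{\left(R{\left(3 \right)} \right)} - -3609}{-96204} = \frac{\left(-100 - 92 \cdot 3^{2}\right) - -3609}{-96204} = \left(\left(-100 - 828\right) + 3609\right) \left(- \frac{1}{96204}\right) = \left(-928 + 3609\right) \left(- \frac{1}{96204}\right) = 2681 \left(- \frac{1}{96204}\right) = - \frac{2681}{96204}$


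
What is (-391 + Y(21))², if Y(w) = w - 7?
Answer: 142129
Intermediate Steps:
Y(w) = -7 + w
(-391 + Y(21))² = (-391 + (-7 + 21))² = (-391 + 14)² = (-377)² = 142129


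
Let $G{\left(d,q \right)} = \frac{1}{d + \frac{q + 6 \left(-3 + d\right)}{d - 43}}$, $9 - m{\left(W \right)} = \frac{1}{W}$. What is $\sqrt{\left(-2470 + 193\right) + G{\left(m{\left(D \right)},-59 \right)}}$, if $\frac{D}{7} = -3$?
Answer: $\frac{i \sqrt{48193867366962}}{145487} \approx 47.717 i$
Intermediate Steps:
$D = -21$ ($D = 7 \left(-3\right) = -21$)
$m{\left(W \right)} = 9 - \frac{1}{W}$
$G{\left(d,q \right)} = \frac{1}{d + \frac{-18 + q + 6 d}{-43 + d}}$ ($G{\left(d,q \right)} = \frac{1}{d + \frac{q + \left(-18 + 6 d\right)}{-43 + d}} = \frac{1}{d + \frac{-18 + q + 6 d}{-43 + d}}$)
$\sqrt{\left(-2470 + 193\right) + G{\left(m{\left(D \right)},-59 \right)}} = \sqrt{\left(-2470 + 193\right) + \frac{-43 + \left(9 - \frac{1}{-21}\right)}{-18 - 59 + \left(9 - \frac{1}{-21}\right)^{2} - 37 \left(9 - \frac{1}{-21}\right)}} = \sqrt{-2277 + \frac{-43 + \left(9 - - \frac{1}{21}\right)}{-18 - 59 + \left(9 - - \frac{1}{21}\right)^{2} - 37 \left(9 - - \frac{1}{21}\right)}} = \sqrt{-2277 + \frac{-43 + \left(9 + \frac{1}{21}\right)}{-18 - 59 + \left(9 + \frac{1}{21}\right)^{2} - 37 \left(9 + \frac{1}{21}\right)}} = \sqrt{-2277 + \frac{-43 + \frac{190}{21}}{-18 - 59 + \left(\frac{190}{21}\right)^{2} - \frac{7030}{21}}} = \sqrt{-2277 + \frac{1}{-18 - 59 + \frac{36100}{441} - \frac{7030}{21}} \left(- \frac{713}{21}\right)} = \sqrt{-2277 + \frac{1}{- \frac{145487}{441}} \left(- \frac{713}{21}\right)} = \sqrt{-2277 - - \frac{14973}{145487}} = \sqrt{-2277 + \frac{14973}{145487}} = \sqrt{- \frac{331258926}{145487}} = \frac{i \sqrt{48193867366962}}{145487}$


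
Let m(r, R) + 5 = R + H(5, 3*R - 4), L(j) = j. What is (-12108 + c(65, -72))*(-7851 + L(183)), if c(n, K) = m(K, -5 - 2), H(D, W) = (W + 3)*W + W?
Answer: 88910460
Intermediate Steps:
H(D, W) = W + W*(3 + W) (H(D, W) = (3 + W)*W + W = W*(3 + W) + W = W + W*(3 + W))
m(r, R) = -5 + R + 3*R*(-4 + 3*R) (m(r, R) = -5 + (R + (3*R - 4)*(4 + (3*R - 4))) = -5 + (R + (-4 + 3*R)*(4 + (-4 + 3*R))) = -5 + (R + (-4 + 3*R)*(3*R)) = -5 + (R + 3*R*(-4 + 3*R)) = -5 + R + 3*R*(-4 + 3*R))
c(n, K) = 513 (c(n, K) = -5 - 11*(-5 - 2) + 9*(-5 - 2)**2 = -5 - 11*(-7) + 9*(-7)**2 = -5 + 77 + 9*49 = -5 + 77 + 441 = 513)
(-12108 + c(65, -72))*(-7851 + L(183)) = (-12108 + 513)*(-7851 + 183) = -11595*(-7668) = 88910460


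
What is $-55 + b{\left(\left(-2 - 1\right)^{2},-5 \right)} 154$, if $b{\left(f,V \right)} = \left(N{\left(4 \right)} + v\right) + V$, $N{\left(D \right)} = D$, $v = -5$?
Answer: $-979$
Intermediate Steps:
$b{\left(f,V \right)} = -1 + V$ ($b{\left(f,V \right)} = \left(4 - 5\right) + V = -1 + V$)
$-55 + b{\left(\left(-2 - 1\right)^{2},-5 \right)} 154 = -55 + \left(-1 - 5\right) 154 = -55 - 924 = -979$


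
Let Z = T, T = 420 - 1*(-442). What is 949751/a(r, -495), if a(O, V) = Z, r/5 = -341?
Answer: 949751/862 ≈ 1101.8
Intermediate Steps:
r = -1705 (r = 5*(-341) = -1705)
T = 862 (T = 420 + 442 = 862)
Z = 862
a(O, V) = 862
949751/a(r, -495) = 949751/862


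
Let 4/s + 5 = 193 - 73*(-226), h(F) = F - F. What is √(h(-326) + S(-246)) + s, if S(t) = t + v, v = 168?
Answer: 2/8343 + I*√78 ≈ 0.00023972 + 8.8318*I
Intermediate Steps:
S(t) = 168 + t (S(t) = t + 168 = 168 + t)
h(F) = 0
s = 2/8343 (s = 4/(-5 + (193 - 73*(-226))) = 4/(-5 + (193 + 16498)) = 4/(-5 + 16691) = 4/16686 = 4*(1/16686) = 2/8343 ≈ 0.00023972)
√(h(-326) + S(-246)) + s = √(0 + (168 - 246)) + 2/8343 = √(0 - 78) + 2/8343 = √(-78) + 2/8343 = I*√78 + 2/8343 = 2/8343 + I*√78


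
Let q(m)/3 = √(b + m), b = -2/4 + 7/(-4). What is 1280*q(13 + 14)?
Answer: 5760*√11 ≈ 19104.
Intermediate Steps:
b = -9/4 (b = -2*¼ + 7*(-¼) = -½ - 7/4 = -9/4 ≈ -2.2500)
q(m) = 3*√(-9/4 + m)
1280*q(13 + 14) = 1280*(3*√(-9 + 4*(13 + 14))/2) = 1280*(3*√(-9 + 4*27)/2) = 1280*(3*√(-9 + 108)/2) = 1280*(3*√99/2) = 1280*(3*(3*√11)/2) = 1280*(9*√11/2) = 5760*√11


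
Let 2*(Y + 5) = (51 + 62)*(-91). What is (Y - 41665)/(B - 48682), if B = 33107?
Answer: 93623/31150 ≈ 3.0056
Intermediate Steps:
Y = -10293/2 (Y = -5 + ((51 + 62)*(-91))/2 = -5 + (113*(-91))/2 = -5 + (½)*(-10283) = -5 - 10283/2 = -10293/2 ≈ -5146.5)
(Y - 41665)/(B - 48682) = (-10293/2 - 41665)/(33107 - 48682) = -93623/2/(-15575) = -93623/2*(-1/15575) = 93623/31150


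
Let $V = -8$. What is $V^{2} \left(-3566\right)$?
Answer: $-228224$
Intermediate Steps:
$V^{2} \left(-3566\right) = \left(-8\right)^{2} \left(-3566\right) = 64 \left(-3566\right) = -228224$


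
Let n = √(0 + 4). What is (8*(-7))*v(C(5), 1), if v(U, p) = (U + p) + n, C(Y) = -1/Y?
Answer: -784/5 ≈ -156.80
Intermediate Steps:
n = 2 (n = √4 = 2)
v(U, p) = 2 + U + p (v(U, p) = (U + p) + 2 = 2 + U + p)
(8*(-7))*v(C(5), 1) = (8*(-7))*(2 - 1/5 + 1) = -56*(2 - 1*⅕ + 1) = -56*(2 - ⅕ + 1) = -56*14/5 = -784/5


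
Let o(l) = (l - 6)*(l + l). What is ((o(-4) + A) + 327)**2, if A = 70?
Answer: 227529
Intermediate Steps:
o(l) = 2*l*(-6 + l) (o(l) = (-6 + l)*(2*l) = 2*l*(-6 + l))
((o(-4) + A) + 327)**2 = ((2*(-4)*(-6 - 4) + 70) + 327)**2 = ((2*(-4)*(-10) + 70) + 327)**2 = ((80 + 70) + 327)**2 = (150 + 327)**2 = 477**2 = 227529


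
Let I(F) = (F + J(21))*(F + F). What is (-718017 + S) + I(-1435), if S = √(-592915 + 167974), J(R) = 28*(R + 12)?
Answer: 748553 + I*√424941 ≈ 7.4855e+5 + 651.88*I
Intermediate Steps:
J(R) = 336 + 28*R (J(R) = 28*(12 + R) = 336 + 28*R)
I(F) = 2*F*(924 + F) (I(F) = (F + (336 + 28*21))*(F + F) = (F + (336 + 588))*(2*F) = (F + 924)*(2*F) = (924 + F)*(2*F) = 2*F*(924 + F))
S = I*√424941 (S = √(-424941) = I*√424941 ≈ 651.88*I)
(-718017 + S) + I(-1435) = (-718017 + I*√424941) + 2*(-1435)*(924 - 1435) = (-718017 + I*√424941) + 2*(-1435)*(-511) = (-718017 + I*√424941) + 1466570 = 748553 + I*√424941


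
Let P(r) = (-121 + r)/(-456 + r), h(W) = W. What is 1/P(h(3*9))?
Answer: 429/94 ≈ 4.5638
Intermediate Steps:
P(r) = (-121 + r)/(-456 + r)
1/P(h(3*9)) = 1/((-121 + 3*9)/(-456 + 3*9)) = 1/((-121 + 27)/(-456 + 27)) = 1/(-94/(-429)) = 1/(-1/429*(-94)) = 1/(94/429) = 429/94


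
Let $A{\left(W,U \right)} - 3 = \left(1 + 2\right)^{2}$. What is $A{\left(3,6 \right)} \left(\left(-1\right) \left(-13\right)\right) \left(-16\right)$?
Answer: $-2496$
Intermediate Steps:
$A{\left(W,U \right)} = 12$ ($A{\left(W,U \right)} = 3 + \left(1 + 2\right)^{2} = 3 + 3^{2} = 3 + 9 = 12$)
$A{\left(3,6 \right)} \left(\left(-1\right) \left(-13\right)\right) \left(-16\right) = 12 \left(\left(-1\right) \left(-13\right)\right) \left(-16\right) = 12 \cdot 13 \left(-16\right) = 156 \left(-16\right) = -2496$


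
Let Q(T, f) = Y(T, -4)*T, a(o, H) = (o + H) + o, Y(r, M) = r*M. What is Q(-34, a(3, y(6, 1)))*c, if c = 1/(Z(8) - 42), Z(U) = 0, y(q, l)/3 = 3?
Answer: 2312/21 ≈ 110.10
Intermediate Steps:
y(q, l) = 9 (y(q, l) = 3*3 = 9)
Y(r, M) = M*r
a(o, H) = H + 2*o (a(o, H) = (H + o) + o = H + 2*o)
Q(T, f) = -4*T² (Q(T, f) = (-4*T)*T = -4*T²)
c = -1/42 (c = 1/(0 - 42) = 1/(-42) = -1/42 ≈ -0.023810)
Q(-34, a(3, y(6, 1)))*c = -4*(-34)²*(-1/42) = -4*1156*(-1/42) = -4624*(-1/42) = 2312/21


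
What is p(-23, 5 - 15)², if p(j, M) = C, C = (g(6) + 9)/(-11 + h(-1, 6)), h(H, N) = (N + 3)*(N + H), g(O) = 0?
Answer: 81/1156 ≈ 0.070069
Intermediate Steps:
h(H, N) = (3 + N)*(H + N)
C = 9/34 (C = (0 + 9)/(-11 + (6² + 3*(-1) + 3*6 - 1*6)) = 9/(-11 + (36 - 3 + 18 - 6)) = 9/(-11 + 45) = 9/34 ≈ 0.26471)
p(j, M) = 9/34
p(-23, 5 - 15)² = (9/34)² = 81/1156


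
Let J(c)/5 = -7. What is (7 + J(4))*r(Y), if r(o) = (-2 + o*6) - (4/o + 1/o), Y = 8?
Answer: -2541/2 ≈ -1270.5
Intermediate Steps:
J(c) = -35 (J(c) = 5*(-7) = -35)
r(o) = -2 - 5/o + 6*o (r(o) = (-2 + 6*o) - (4/o + 1/o) = (-2 + 6*o) - 5/o = -2 - 5/o + 6*o)
(7 + J(4))*r(Y) = (7 - 35)*(-2 - 5/8 + 6*8) = -28*(-2 - 5*1/8 + 48) = -28*(-2 - 5/8 + 48) = -28*363/8 = -2541/2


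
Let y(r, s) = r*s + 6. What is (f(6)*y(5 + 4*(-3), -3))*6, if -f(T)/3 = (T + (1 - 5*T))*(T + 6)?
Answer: 134136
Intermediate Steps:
y(r, s) = 6 + r*s
f(T) = -3*(1 - 4*T)*(6 + T) (f(T) = -3*(T + (1 - 5*T))*(T + 6) = -3*(1 - 4*T)*(6 + T))
(f(6)*y(5 + 4*(-3), -3))*6 = ((-18 + 12*6² + 69*6)*(6 + (5 + 4*(-3))*(-3)))*6 = ((-18 + 12*36 + 414)*(6 + (5 - 12)*(-3)))*6 = ((-18 + 432 + 414)*(6 - 7*(-3)))*6 = (828*(6 + 21))*6 = (828*27)*6 = 22356*6 = 134136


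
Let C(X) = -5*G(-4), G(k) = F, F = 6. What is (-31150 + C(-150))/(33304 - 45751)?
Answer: 31180/12447 ≈ 2.5050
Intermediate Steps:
G(k) = 6
C(X) = -30 (C(X) = -5*6 = -30)
(-31150 + C(-150))/(33304 - 45751) = (-31150 - 30)/(33304 - 45751) = -31180/(-12447) = -31180*(-1/12447) = 31180/12447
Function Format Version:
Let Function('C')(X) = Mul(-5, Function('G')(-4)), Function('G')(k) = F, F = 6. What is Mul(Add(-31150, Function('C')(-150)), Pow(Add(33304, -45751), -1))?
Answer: Rational(31180, 12447) ≈ 2.5050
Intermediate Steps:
Function('G')(k) = 6
Function('C')(X) = -30 (Function('C')(X) = Mul(-5, 6) = -30)
Mul(Add(-31150, Function('C')(-150)), Pow(Add(33304, -45751), -1)) = Mul(Add(-31150, -30), Pow(Add(33304, -45751), -1)) = Mul(-31180, Pow(-12447, -1)) = Mul(-31180, Rational(-1, 12447)) = Rational(31180, 12447)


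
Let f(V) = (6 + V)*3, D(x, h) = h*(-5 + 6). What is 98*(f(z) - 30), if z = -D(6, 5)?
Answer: -2646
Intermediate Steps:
D(x, h) = h (D(x, h) = h*1 = h)
z = -5 (z = -1*5 = -5)
f(V) = 18 + 3*V
98*(f(z) - 30) = 98*((18 + 3*(-5)) - 30) = 98*((18 - 15) - 30) = 98*(3 - 30) = 98*(-27) = -2646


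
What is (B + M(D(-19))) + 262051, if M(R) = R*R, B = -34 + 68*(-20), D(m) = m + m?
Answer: 262101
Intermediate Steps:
D(m) = 2*m
B = -1394 (B = -34 - 1360 = -1394)
M(R) = R**2
(B + M(D(-19))) + 262051 = (-1394 + (2*(-19))**2) + 262051 = (-1394 + (-38)**2) + 262051 = (-1394 + 1444) + 262051 = 50 + 262051 = 262101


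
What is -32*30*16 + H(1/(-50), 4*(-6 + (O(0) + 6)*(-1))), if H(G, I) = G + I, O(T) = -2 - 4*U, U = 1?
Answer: -769201/50 ≈ -15384.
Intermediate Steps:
O(T) = -6 (O(T) = -2 - 4*1 = -2 - 4 = -6)
-32*30*16 + H(1/(-50), 4*(-6 + (O(0) + 6)*(-1))) = -32*30*16 + (1/(-50) + 4*(-6 + (-6 + 6)*(-1))) = -960*16 + (-1/50 + 4*(-6 + 0*(-1))) = -15360 + (-1/50 + 4*(-6 + 0)) = -15360 + (-1/50 + 4*(-6)) = -15360 + (-1/50 - 24) = -15360 - 1201/50 = -769201/50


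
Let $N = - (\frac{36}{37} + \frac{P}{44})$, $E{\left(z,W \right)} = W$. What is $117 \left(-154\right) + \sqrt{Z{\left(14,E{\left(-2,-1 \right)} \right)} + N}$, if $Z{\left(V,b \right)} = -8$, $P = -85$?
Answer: $-18018 + \frac{i \sqrt{4665441}}{814} \approx -18018.0 + 2.6535 i$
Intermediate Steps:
$N = \frac{1561}{1628}$ ($N = - (\frac{36}{37} - \frac{85}{44}) = \left(-1\right) \left(- \frac{1561}{1628}\right) = \frac{1561}{1628} \approx 0.95885$)
$117 \left(-154\right) + \sqrt{Z{\left(14,E{\left(-2,-1 \right)} \right)} + N} = 117 \left(-154\right) + \sqrt{-8 + \frac{1561}{1628}} = -18018 + \sqrt{- \frac{11463}{1628}} = -18018 + \frac{i \sqrt{4665441}}{814}$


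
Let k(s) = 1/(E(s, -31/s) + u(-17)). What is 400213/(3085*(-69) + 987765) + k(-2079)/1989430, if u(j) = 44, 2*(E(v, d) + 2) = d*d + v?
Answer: 343274614788857496613/664654819457197251900 ≈ 0.51647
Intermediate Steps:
E(v, d) = -2 + v/2 + d²/2 (E(v, d) = -2 + (d*d + v)/2 = -2 + (d² + v)/2 = -2 + (v + d²)/2 = -2 + (v/2 + d²/2) = -2 + v/2 + d²/2)
k(s) = 1/(42 + s/2 + 961/(2*s²)) (k(s) = 1/((-2 + s/2 + (-31/s)²/2) + 44) = 1/((-2 + s/2 + (961/s²)/2) + 44) = 1/((-2 + s/2 + 961/(2*s²)) + 44) = 1/(42 + s/2 + 961/(2*s²)))
400213/(3085*(-69) + 987765) + k(-2079)/1989430 = 400213/(3085*(-69) + 987765) + (2*(-2079)²/(961 + (-2079)³ + 84*(-2079)²))/1989430 = 400213/(-212865 + 987765) + (2*4322241/(961 - 8985939039 + 84*4322241))*(1/1989430) = 400213/774900 + (2*4322241/(961 - 8985939039 + 363068244))*(1/1989430) = 400213*(1/774900) + (2*4322241/(-8622869834))*(1/1989430) = 400213/774900 + (2*4322241*(-1/8622869834))*(1/1989430) = 400213/774900 - 4322241/4311434917*1/1989430 = 400213/774900 - 4322241/8577297966927310 = 343274614788857496613/664654819457197251900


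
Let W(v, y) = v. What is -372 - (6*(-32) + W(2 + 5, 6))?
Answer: -187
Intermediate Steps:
-372 - (6*(-32) + W(2 + 5, 6)) = -372 - (6*(-32) + (2 + 5)) = -372 - (-192 + 7) = -372 - 1*(-185) = -372 + 185 = -187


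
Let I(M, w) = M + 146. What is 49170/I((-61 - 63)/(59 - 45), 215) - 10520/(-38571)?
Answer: 442861723/1234272 ≈ 358.80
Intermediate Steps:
I(M, w) = 146 + M
49170/I((-61 - 63)/(59 - 45), 215) - 10520/(-38571) = 49170/(146 + (-61 - 63)/(59 - 45)) - 10520/(-38571) = 49170/(146 - 124/14) - 10520*(-1/38571) = 49170/(146 - 124*1/14) + 10520/38571 = 49170/(146 - 62/7) + 10520/38571 = 49170/(960/7) + 10520/38571 = 49170*(7/960) + 10520/38571 = 11473/32 + 10520/38571 = 442861723/1234272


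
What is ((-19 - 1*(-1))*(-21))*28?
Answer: 10584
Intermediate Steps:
((-19 - 1*(-1))*(-21))*28 = ((-19 + 1)*(-21))*28 = -18*(-21)*28 = 378*28 = 10584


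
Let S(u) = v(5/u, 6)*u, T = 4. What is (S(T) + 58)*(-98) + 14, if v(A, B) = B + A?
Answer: -8512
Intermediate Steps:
v(A, B) = A + B
S(u) = u*(6 + 5/u) (S(u) = (5/u + 6)*u = (6 + 5/u)*u = u*(6 + 5/u))
(S(T) + 58)*(-98) + 14 = ((5 + 6*4) + 58)*(-98) + 14 = ((5 + 24) + 58)*(-98) + 14 = (29 + 58)*(-98) + 14 = 87*(-98) + 14 = -8526 + 14 = -8512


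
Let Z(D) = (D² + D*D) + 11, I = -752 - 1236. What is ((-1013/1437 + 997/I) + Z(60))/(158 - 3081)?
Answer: -20596620983/8350297788 ≈ -2.4666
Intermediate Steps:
I = -1988
Z(D) = 11 + 2*D² (Z(D) = (D² + D²) + 11 = 2*D² + 11 = 11 + 2*D²)
((-1013/1437 + 997/I) + Z(60))/(158 - 3081) = ((-1013/1437 + 997/(-1988)) + (11 + 2*60²))/(158 - 3081) = ((-1013*1/1437 + 997*(-1/1988)) + (11 + 2*3600))/(-2923) = ((-1013/1437 - 997/1988) + (11 + 7200))*(-1/2923) = (-3446533/2856756 + 7211)*(-1/2923) = (20596620983/2856756)*(-1/2923) = -20596620983/8350297788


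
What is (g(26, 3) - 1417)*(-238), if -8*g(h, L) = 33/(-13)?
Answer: 17532865/52 ≈ 3.3717e+5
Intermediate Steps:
g(h, L) = 33/104 (g(h, L) = -33/(8*(-13)) = -33*(-1)/(8*13) = -⅛*(-33/13) = 33/104)
(g(26, 3) - 1417)*(-238) = (33/104 - 1417)*(-238) = -147335/104*(-238) = 17532865/52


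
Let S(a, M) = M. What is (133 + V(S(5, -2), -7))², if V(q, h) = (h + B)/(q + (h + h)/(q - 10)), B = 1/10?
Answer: 12475024/625 ≈ 19960.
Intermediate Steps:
B = ⅒ ≈ 0.10000
V(q, h) = (⅒ + h)/(q + 2*h/(-10 + q)) (V(q, h) = (h + ⅒)/(q + (h + h)/(q - 10)) = (⅒ + h)/(q + (2*h)/(-10 + q)) = (⅒ + h)/(q + 2*h/(-10 + q)))
(133 + V(S(5, -2), -7))² = (133 + (-1 - 10*(-7) + (⅒)*(-2) - 7*(-2))/((-2)² - 10*(-2) + 2*(-7)))² = (133 + (-1 + 70 - ⅕ + 14)/(4 + 20 - 14))² = (133 + (414/5)/10)² = (133 + (⅒)*(414/5))² = (133 + 207/25)² = (3532/25)² = 12475024/625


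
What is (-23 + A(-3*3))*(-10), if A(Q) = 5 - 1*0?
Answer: 180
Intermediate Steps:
A(Q) = 5 (A(Q) = 5 + 0 = 5)
(-23 + A(-3*3))*(-10) = (-23 + 5)*(-10) = -18*(-10) = 180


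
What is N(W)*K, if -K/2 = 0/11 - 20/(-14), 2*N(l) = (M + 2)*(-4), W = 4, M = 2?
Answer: 160/7 ≈ 22.857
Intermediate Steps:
N(l) = -8 (N(l) = ((2 + 2)*(-4))/2 = (4*(-4))/2 = (½)*(-16) = -8)
K = -20/7 (K = -2*(0/11 - 20/(-14)) = -2*(0*(1/11) - 20*(-1/14)) = -2*(0 + 10/7) = -2*10/7 = -20/7 ≈ -2.8571)
N(W)*K = -8*(-20/7) = 160/7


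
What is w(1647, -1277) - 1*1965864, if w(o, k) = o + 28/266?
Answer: -37320121/19 ≈ -1.9642e+6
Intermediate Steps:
w(o, k) = 2/19 + o (w(o, k) = o + 28*(1/266) = o + 2/19 = 2/19 + o)
w(1647, -1277) - 1*1965864 = (2/19 + 1647) - 1*1965864 = 31295/19 - 1965864 = -37320121/19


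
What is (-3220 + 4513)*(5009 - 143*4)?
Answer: 5737041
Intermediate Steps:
(-3220 + 4513)*(5009 - 143*4) = 1293*(5009 - 572) = 1293*4437 = 5737041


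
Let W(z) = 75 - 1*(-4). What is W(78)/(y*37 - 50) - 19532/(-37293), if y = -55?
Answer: 12592691/25918635 ≈ 0.48585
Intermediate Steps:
W(z) = 79 (W(z) = 75 + 4 = 79)
W(78)/(y*37 - 50) - 19532/(-37293) = 79/(-55*37 - 50) - 19532/(-37293) = 79/(-2035 - 50) - 19532*(-1/37293) = 79/(-2085) + 19532/37293 = 79*(-1/2085) + 19532/37293 = -79/2085 + 19532/37293 = 12592691/25918635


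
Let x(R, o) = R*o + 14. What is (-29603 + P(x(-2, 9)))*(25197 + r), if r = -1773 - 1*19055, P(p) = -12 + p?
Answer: -129405411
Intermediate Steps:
x(R, o) = 14 + R*o
r = -20828 (r = -1773 - 19055 = -20828)
(-29603 + P(x(-2, 9)))*(25197 + r) = (-29603 + (-12 + (14 - 2*9)))*(25197 - 20828) = (-29603 + (-12 + (14 - 18)))*4369 = (-29603 + (-12 - 4))*4369 = (-29603 - 16)*4369 = -29619*4369 = -129405411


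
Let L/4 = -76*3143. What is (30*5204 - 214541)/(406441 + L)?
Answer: 58421/549031 ≈ 0.10641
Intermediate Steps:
L = -955472 (L = 4*(-76*3143) = 4*(-238868) = -955472)
(30*5204 - 214541)/(406441 + L) = (30*5204 - 214541)/(406441 - 955472) = (156120 - 214541)/(-549031) = -58421*(-1/549031) = 58421/549031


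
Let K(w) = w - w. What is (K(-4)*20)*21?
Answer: 0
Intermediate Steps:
K(w) = 0
(K(-4)*20)*21 = (0*20)*21 = 0*21 = 0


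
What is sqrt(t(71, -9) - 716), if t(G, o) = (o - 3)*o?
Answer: 4*I*sqrt(38) ≈ 24.658*I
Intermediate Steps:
t(G, o) = o*(-3 + o) (t(G, o) = (-3 + o)*o = o*(-3 + o))
sqrt(t(71, -9) - 716) = sqrt(-9*(-3 - 9) - 716) = sqrt(-9*(-12) - 716) = sqrt(108 - 716) = sqrt(-608) = 4*I*sqrt(38)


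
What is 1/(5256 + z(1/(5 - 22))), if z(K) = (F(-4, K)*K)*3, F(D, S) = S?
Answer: 289/1518987 ≈ 0.00019026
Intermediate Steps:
z(K) = 3*K² (z(K) = (K*K)*3 = K²*3 = 3*K²)
1/(5256 + z(1/(5 - 22))) = 1/(5256 + 3*(1/(5 - 22))²) = 1/(5256 + 3*(1/(-17))²) = 1/(5256 + 3*(-1/17)²) = 1/(5256 + 3*(1/289)) = 1/(5256 + 3/289) = 1/(1518987/289) = 289/1518987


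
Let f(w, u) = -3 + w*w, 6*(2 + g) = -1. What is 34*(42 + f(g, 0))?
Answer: 26741/18 ≈ 1485.6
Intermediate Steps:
g = -13/6 (g = -2 + (1/6)*(-1) = -2 - 1/6 = -13/6 ≈ -2.1667)
f(w, u) = -3 + w**2
34*(42 + f(g, 0)) = 34*(42 + (-3 + (-13/6)**2)) = 34*(42 + (-3 + 169/36)) = 34*(42 + 61/36) = 34*(1573/36) = 26741/18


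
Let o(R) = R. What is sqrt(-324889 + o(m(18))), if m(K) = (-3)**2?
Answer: 4*I*sqrt(20305) ≈ 569.98*I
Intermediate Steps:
m(K) = 9
sqrt(-324889 + o(m(18))) = sqrt(-324889 + 9) = sqrt(-324880) = 4*I*sqrt(20305)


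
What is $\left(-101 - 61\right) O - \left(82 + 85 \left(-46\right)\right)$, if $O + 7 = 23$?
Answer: $1236$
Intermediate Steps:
$O = 16$ ($O = -7 + 23 = 16$)
$\left(-101 - 61\right) O - \left(82 + 85 \left(-46\right)\right) = \left(-101 - 61\right) 16 - \left(82 + 85 \left(-46\right)\right) = \left(-162\right) 16 - \left(82 - 3910\right) = -2592 - -3828 = -2592 + 3828 = 1236$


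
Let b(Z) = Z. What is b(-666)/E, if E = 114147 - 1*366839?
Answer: 333/126346 ≈ 0.0026356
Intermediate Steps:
E = -252692 (E = 114147 - 366839 = -252692)
b(-666)/E = -666/(-252692) = -666*(-1/252692) = 333/126346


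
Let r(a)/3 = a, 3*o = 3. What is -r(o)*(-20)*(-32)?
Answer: -1920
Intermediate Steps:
o = 1 (o = (⅓)*3 = 1)
r(a) = 3*a
-r(o)*(-20)*(-32) = -(3*1)*(-20)*(-32) = -3*(-20)*(-32) = -(-60)*(-32) = -1*1920 = -1920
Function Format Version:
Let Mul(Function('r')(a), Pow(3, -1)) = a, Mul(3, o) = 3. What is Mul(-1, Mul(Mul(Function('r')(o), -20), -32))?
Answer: -1920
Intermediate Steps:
o = 1 (o = Mul(Rational(1, 3), 3) = 1)
Function('r')(a) = Mul(3, a)
Mul(-1, Mul(Mul(Function('r')(o), -20), -32)) = Mul(-1, Mul(Mul(Mul(3, 1), -20), -32)) = Mul(-1, Mul(Mul(3, -20), -32)) = Mul(-1, Mul(-60, -32)) = Mul(-1, 1920) = -1920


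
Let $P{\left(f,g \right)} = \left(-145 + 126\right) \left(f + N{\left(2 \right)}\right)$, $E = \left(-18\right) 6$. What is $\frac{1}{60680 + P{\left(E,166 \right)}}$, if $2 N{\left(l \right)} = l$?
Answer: $\frac{1}{62713} \approx 1.5946 \cdot 10^{-5}$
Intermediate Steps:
$E = -108$
$N{\left(l \right)} = \frac{l}{2}$
$P{\left(f,g \right)} = -19 - 19 f$ ($P{\left(f,g \right)} = \left(-145 + 126\right) \left(f + \frac{1}{2} \cdot 2\right) = - 19 \left(f + 1\right) = - 19 \left(1 + f\right) = -19 - 19 f$)
$\frac{1}{60680 + P{\left(E,166 \right)}} = \frac{1}{60680 - -2033} = \frac{1}{60680 + \left(-19 + 2052\right)} = \frac{1}{60680 + 2033} = \frac{1}{62713}$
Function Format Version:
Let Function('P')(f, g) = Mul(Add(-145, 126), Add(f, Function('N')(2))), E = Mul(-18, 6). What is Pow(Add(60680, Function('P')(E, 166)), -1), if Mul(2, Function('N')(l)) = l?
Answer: Rational(1, 62713) ≈ 1.5946e-5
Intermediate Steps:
E = -108
Function('N')(l) = Mul(Rational(1, 2), l)
Function('P')(f, g) = Add(-19, Mul(-19, f)) (Function('P')(f, g) = Mul(Add(-145, 126), Add(f, Mul(Rational(1, 2), 2))) = Mul(-19, Add(f, 1)) = Mul(-19, Add(1, f)) = Add(-19, Mul(-19, f)))
Pow(Add(60680, Function('P')(E, 166)), -1) = Pow(Add(60680, Add(-19, Mul(-19, -108))), -1) = Pow(Add(60680, Add(-19, 2052)), -1) = Pow(Add(60680, 2033), -1) = Pow(62713, -1) = Rational(1, 62713)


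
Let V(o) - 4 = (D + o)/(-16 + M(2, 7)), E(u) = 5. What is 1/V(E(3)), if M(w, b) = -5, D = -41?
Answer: 7/40 ≈ 0.17500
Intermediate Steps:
V(o) = 125/21 - o/21 (V(o) = 4 + (-41 + o)/(-16 - 5) = 4 + (-41 + o)/(-21) = 4 + (-41 + o)*(-1/21) = 4 + (41/21 - o/21) = 125/21 - o/21)
1/V(E(3)) = 1/(125/21 - 1/21*5) = 1/(125/21 - 5/21) = 1/(40/7) = 7/40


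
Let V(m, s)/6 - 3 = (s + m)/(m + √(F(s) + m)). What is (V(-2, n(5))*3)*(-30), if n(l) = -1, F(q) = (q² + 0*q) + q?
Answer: -2160 - 270*I*√2 ≈ -2160.0 - 381.84*I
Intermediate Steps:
F(q) = q + q² (F(q) = (q² + 0) + q = q² + q = q + q²)
V(m, s) = 18 + 6*(m + s)/(m + √(m + s*(1 + s))) (V(m, s) = 18 + 6*((s + m)/(m + √(s*(1 + s) + m))) = 18 + 6*((m + s)/(m + √(m + s*(1 + s)))) = 18 + 6*(m + s)/(m + √(m + s*(1 + s))))
(V(-2, n(5))*3)*(-30) = ((6*(-1 + 3*√(-2 - (1 - 1)) + 4*(-2))/(-2 + √(-2 - (1 - 1))))*3)*(-30) = ((6*(-1 + 3*√(-2 - 1*0) - 8)/(-2 + √(-2 - 1*0)))*3)*(-30) = ((6*(-1 + 3*√(-2 + 0) - 8)/(-2 + √(-2 + 0)))*3)*(-30) = ((6*(-1 + 3*√(-2) - 8)/(-2 + √(-2)))*3)*(-30) = ((6*(-1 + 3*(I*√2) - 8)/(-2 + I*√2))*3)*(-30) = ((6*(-1 + 3*I*√2 - 8)/(-2 + I*√2))*3)*(-30) = ((6*(-9 + 3*I*√2)/(-2 + I*√2))*3)*(-30) = (18*(-9 + 3*I*√2)/(-2 + I*√2))*(-30) = -540*(-9 + 3*I*√2)/(-2 + I*√2)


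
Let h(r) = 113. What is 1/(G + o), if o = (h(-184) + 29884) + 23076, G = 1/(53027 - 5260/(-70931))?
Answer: 3761263397/199621532339912 ≈ 1.8842e-5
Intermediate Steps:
G = 70931/3761263397 (G = 1/(53027 - 5260*(-1/70931)) = 1/(53027 + 5260/70931) = 1/(3761263397/70931) = 70931/3761263397 ≈ 1.8858e-5)
o = 53073 (o = (113 + 29884) + 23076 = 29997 + 23076 = 53073)
1/(G + o) = 1/(70931/3761263397 + 53073) = 1/(199621532339912/3761263397) = 3761263397/199621532339912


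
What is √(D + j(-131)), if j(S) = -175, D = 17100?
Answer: 5*√677 ≈ 130.10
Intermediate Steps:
√(D + j(-131)) = √(17100 - 175) = √16925 = 5*√677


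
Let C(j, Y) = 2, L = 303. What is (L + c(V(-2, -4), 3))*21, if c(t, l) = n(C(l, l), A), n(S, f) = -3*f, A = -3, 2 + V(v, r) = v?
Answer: 6552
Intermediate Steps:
V(v, r) = -2 + v
c(t, l) = 9 (c(t, l) = -3*(-3) = 9)
(L + c(V(-2, -4), 3))*21 = (303 + 9)*21 = 312*21 = 6552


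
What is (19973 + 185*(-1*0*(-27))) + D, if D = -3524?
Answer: 16449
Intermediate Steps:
(19973 + 185*(-1*0*(-27))) + D = (19973 + 185*(-1*0*(-27))) - 3524 = (19973 + 185*(0*(-27))) - 3524 = (19973 + 185*0) - 3524 = (19973 + 0) - 3524 = 19973 - 3524 = 16449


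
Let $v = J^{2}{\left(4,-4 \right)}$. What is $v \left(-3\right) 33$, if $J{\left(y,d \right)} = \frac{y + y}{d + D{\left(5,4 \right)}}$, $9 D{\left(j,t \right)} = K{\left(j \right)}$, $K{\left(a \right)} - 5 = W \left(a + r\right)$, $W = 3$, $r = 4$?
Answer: $-32076$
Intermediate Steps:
$K{\left(a \right)} = 17 + 3 a$ ($K{\left(a \right)} = 5 + 3 \left(a + 4\right) = 5 + 3 \left(4 + a\right) = 5 + \left(12 + 3 a\right) = 17 + 3 a$)
$D{\left(j,t \right)} = \frac{17}{9} + \frac{j}{3}$ ($D{\left(j,t \right)} = \frac{17 + 3 j}{9} = \frac{17}{9} + \frac{j}{3}$)
$J{\left(y,d \right)} = \frac{2 y}{\frac{32}{9} + d}$ ($J{\left(y,d \right)} = \frac{y + y}{d + \left(\frac{17}{9} + \frac{1}{3} \cdot 5\right)} = \frac{2 y}{d + \left(\frac{17}{9} + \frac{5}{3}\right)} = \frac{2 y}{d + \frac{32}{9}} = \frac{2 y}{\frac{32}{9} + d}$)
$v = 324$ ($v = \left(18 \cdot 4 \frac{1}{32 + 9 \left(-4\right)}\right)^{2} = \left(18 \cdot 4 \frac{1}{32 - 36}\right)^{2} = \left(18 \cdot 4 \frac{1}{-4}\right)^{2} = \left(18 \cdot 4 \left(- \frac{1}{4}\right)\right)^{2} = \left(-18\right)^{2} = 324$)
$v \left(-3\right) 33 = 324 \left(-3\right) 33 = \left(-972\right) 33 = -32076$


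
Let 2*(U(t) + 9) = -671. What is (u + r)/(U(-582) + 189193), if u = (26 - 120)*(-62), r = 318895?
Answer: 216482/125899 ≈ 1.7195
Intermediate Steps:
u = 5828 (u = -94*(-62) = 5828)
U(t) = -689/2 (U(t) = -9 + (1/2)*(-671) = -9 - 671/2 = -689/2)
(u + r)/(U(-582) + 189193) = (5828 + 318895)/(-689/2 + 189193) = 324723/(377697/2) = 324723*(2/377697) = 216482/125899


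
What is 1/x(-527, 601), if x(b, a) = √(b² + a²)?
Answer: √638930/638930 ≈ 0.0012510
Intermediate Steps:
x(b, a) = √(a² + b²)
1/x(-527, 601) = 1/(√(601² + (-527)²)) = 1/(√(361201 + 277729)) = 1/(√638930) = √638930/638930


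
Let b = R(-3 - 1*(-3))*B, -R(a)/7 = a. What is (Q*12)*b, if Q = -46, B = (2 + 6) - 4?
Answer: 0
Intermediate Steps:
R(a) = -7*a
B = 4 (B = 8 - 4 = 4)
b = 0 (b = -7*(-3 - 1*(-3))*4 = -7*(-3 + 3)*4 = -7*0*4 = 0*4 = 0)
(Q*12)*b = -46*12*0 = -552*0 = 0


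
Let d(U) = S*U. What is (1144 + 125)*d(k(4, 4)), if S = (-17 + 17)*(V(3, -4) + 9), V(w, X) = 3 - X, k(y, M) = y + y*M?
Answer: 0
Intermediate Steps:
k(y, M) = y + M*y
S = 0 (S = (-17 + 17)*((3 - 1*(-4)) + 9) = 0*((3 + 4) + 9) = 0*(7 + 9) = 0*16 = 0)
d(U) = 0 (d(U) = 0*U = 0)
(1144 + 125)*d(k(4, 4)) = (1144 + 125)*0 = 1269*0 = 0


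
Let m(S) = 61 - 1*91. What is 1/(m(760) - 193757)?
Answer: -1/193787 ≈ -5.1603e-6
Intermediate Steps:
m(S) = -30 (m(S) = 61 - 91 = -30)
1/(m(760) - 193757) = 1/(-30 - 193757) = 1/(-193787) = -1/193787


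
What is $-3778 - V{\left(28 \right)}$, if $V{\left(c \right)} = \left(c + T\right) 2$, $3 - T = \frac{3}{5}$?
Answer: $- \frac{19194}{5} \approx -3838.8$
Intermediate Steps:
$T = \frac{12}{5}$ ($T = 3 - \frac{3}{5} = \frac{12}{5} \approx 2.4$)
$V{\left(c \right)} = \frac{24}{5} + 2 c$ ($V{\left(c \right)} = \left(c + \frac{12}{5}\right) 2 = \left(\frac{12}{5} + c\right) 2 = \frac{24}{5} + 2 c$)
$-3778 - V{\left(28 \right)} = -3778 - \left(\frac{24}{5} + 2 \cdot 28\right) = -3778 - \left(\frac{24}{5} + 56\right) = -3778 - \frac{304}{5} = - \frac{19194}{5}$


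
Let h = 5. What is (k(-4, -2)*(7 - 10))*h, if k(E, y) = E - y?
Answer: 30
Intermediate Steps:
(k(-4, -2)*(7 - 10))*h = ((-4 - 1*(-2))*(7 - 10))*5 = ((-4 + 2)*(-3))*5 = -2*(-3)*5 = 6*5 = 30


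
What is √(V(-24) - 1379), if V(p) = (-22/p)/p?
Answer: I*√794326/24 ≈ 37.135*I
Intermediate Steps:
V(p) = -22/p²
√(V(-24) - 1379) = √(-22/(-24)² - 1379) = √(-22*1/576 - 1379) = √(-11/288 - 1379) = √(-397163/288) = I*√794326/24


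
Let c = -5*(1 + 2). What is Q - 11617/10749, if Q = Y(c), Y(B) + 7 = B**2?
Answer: 2331665/10749 ≈ 216.92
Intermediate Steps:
c = -15 (c = -5*3 = -15)
Y(B) = -7 + B**2
Q = 218 (Q = -7 + (-15)**2 = -7 + 225 = 218)
Q - 11617/10749 = 218 - 11617/10749 = 2331665/10749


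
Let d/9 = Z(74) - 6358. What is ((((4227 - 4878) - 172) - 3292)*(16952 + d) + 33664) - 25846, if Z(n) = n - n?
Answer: 165718868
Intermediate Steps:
Z(n) = 0
d = -57222 (d = 9*(0 - 6358) = 9*(-6358) = -57222)
((((4227 - 4878) - 172) - 3292)*(16952 + d) + 33664) - 25846 = ((((4227 - 4878) - 172) - 3292)*(16952 - 57222) + 33664) - 25846 = (((-651 - 172) - 3292)*(-40270) + 33664) - 25846 = ((-823 - 3292)*(-40270) + 33664) - 25846 = (-4115*(-40270) + 33664) - 25846 = (165711050 + 33664) - 25846 = 165744714 - 25846 = 165718868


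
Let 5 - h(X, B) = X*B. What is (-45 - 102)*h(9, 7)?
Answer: 8526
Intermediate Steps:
h(X, B) = 5 - B*X (h(X, B) = 5 - X*B = 5 - B*X)
(-45 - 102)*h(9, 7) = (-45 - 102)*(5 - 1*7*9) = -147*(5 - 63) = -147*(-58) = 8526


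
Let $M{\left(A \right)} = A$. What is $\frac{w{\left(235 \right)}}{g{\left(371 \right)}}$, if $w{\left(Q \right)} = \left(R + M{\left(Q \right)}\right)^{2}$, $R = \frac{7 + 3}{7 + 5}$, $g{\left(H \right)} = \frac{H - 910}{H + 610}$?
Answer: $- \frac{218242525}{2156} \approx -1.0123 \cdot 10^{5}$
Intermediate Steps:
$g{\left(H \right)} = \frac{-910 + H}{610 + H}$
$R = \frac{5}{6}$ ($R = \frac{10}{12} = 10 \cdot \frac{1}{12} = \frac{5}{6} \approx 0.83333$)
$w{\left(Q \right)} = \left(\frac{5}{6} + Q\right)^{2}$
$\frac{w{\left(235 \right)}}{g{\left(371 \right)}} = \frac{\frac{1}{36} \left(5 + 6 \cdot 235\right)^{2}}{\frac{1}{610 + 371} \left(-910 + 371\right)} = \frac{\frac{1}{36} \left(5 + 1410\right)^{2}}{\frac{1}{981} \left(-539\right)} = \frac{\frac{1}{36} \cdot 1415^{2}}{\frac{1}{981} \left(-539\right)} = \frac{\frac{1}{36} \cdot 2002225}{- \frac{539}{981}} = \frac{2002225}{36} \left(- \frac{981}{539}\right) = - \frac{218242525}{2156}$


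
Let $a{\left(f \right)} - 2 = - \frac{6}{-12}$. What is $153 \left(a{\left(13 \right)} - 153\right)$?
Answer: $- \frac{46053}{2} \approx -23027.0$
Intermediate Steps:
$a{\left(f \right)} = \frac{5}{2}$ ($a{\left(f \right)} = 2 - \frac{6}{-12} = 2 - - \frac{1}{2} = 2 + \frac{1}{2} = \frac{5}{2}$)
$153 \left(a{\left(13 \right)} - 153\right) = 153 \left(\frac{5}{2} - 153\right) = 153 \left(- \frac{301}{2}\right) = - \frac{46053}{2}$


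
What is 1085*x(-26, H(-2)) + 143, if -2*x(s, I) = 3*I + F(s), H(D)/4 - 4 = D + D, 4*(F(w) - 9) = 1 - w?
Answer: -67211/8 ≈ -8401.4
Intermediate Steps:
F(w) = 37/4 - w/4 (F(w) = 9 + (1 - w)/4 = 9 + (1/4 - w/4) = 37/4 - w/4)
H(D) = 16 + 8*D (H(D) = 16 + 4*(D + D) = 16 + 4*(2*D) = 16 + 8*D)
x(s, I) = -37/8 - 3*I/2 + s/8 (x(s, I) = -(3*I + (37/4 - s/4))/2 = -(37/4 + 3*I - s/4)/2 = -37/8 - 3*I/2 + s/8)
1085*x(-26, H(-2)) + 143 = 1085*(-37/8 - 3*(16 + 8*(-2))/2 + (1/8)*(-26)) + 143 = 1085*(-37/8 - 3*(16 - 16)/2 - 13/4) + 143 = 1085*(-37/8 - 3/2*0 - 13/4) + 143 = 1085*(-37/8 + 0 - 13/4) + 143 = 1085*(-63/8) + 143 = -68355/8 + 143 = -67211/8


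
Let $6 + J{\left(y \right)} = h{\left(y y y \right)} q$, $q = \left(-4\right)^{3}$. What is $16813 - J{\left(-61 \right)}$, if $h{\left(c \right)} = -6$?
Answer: $16435$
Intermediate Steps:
$q = -64$
$J{\left(y \right)} = 378$ ($J{\left(y \right)} = -6 - -384 = -6 + 384 = 378$)
$16813 - J{\left(-61 \right)} = 16813 - 378 = 16435$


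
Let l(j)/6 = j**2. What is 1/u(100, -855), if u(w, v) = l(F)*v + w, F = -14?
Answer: -1/1005380 ≈ -9.9465e-7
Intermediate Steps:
l(j) = 6*j**2
u(w, v) = w + 1176*v (u(w, v) = (6*(-14)**2)*v + w = (6*196)*v + w = 1176*v + w = w + 1176*v)
1/u(100, -855) = 1/(100 + 1176*(-855)) = 1/(100 - 1005480) = 1/(-1005380) = -1/1005380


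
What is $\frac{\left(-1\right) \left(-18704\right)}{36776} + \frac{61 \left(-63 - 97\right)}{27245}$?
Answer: $\frac{3766418}{25049053} \approx 0.15036$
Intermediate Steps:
$\frac{\left(-1\right) \left(-18704\right)}{36776} + \frac{61 \left(-63 - 97\right)}{27245} = 18704 \cdot \frac{1}{36776} + 61 \left(-160\right) \frac{1}{27245} = \frac{2338}{4597} - \frac{1952}{5449} = \frac{3766418}{25049053}$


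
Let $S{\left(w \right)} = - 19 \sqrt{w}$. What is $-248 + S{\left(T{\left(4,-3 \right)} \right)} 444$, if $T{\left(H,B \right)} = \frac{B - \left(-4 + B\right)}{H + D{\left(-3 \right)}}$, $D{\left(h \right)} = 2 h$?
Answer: $-248 - 8436 i \sqrt{2} \approx -248.0 - 11930.0 i$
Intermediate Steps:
$T{\left(H,B \right)} = \frac{4}{-6 + H}$ ($T{\left(H,B \right)} = \frac{B - \left(-4 + B\right)}{H + 2 \left(-3\right)} = \frac{4}{H - 6} = \frac{4}{-6 + H}$)
$-248 + S{\left(T{\left(4,-3 \right)} \right)} 444 = -248 + - 19 \sqrt{\frac{4}{-6 + 4}} \cdot 444 = -248 + - 19 \sqrt{\frac{4}{-2}} \cdot 444 = -248 + - 19 \sqrt{4 \left(- \frac{1}{2}\right)} 444 = -248 + - 19 \sqrt{-2} \cdot 444 = -248 + - 19 i \sqrt{2} \cdot 444 = -248 - 8436 i \sqrt{2}$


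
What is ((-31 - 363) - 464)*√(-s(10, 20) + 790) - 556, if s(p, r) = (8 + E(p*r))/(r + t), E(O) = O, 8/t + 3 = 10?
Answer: -556 - 858*√1068042/37 ≈ -24521.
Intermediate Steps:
t = 8/7 (t = 8/(-3 + 10) = 8/7 ≈ 1.1429)
s(p, r) = (8 + p*r)/(8/7 + r) (s(p, r) = (8 + p*r)/(r + 8/7) = (8 + p*r)/(8/7 + r))
((-31 - 363) - 464)*√(-s(10, 20) + 790) - 556 = ((-31 - 363) - 464)*√(-7*(8 + 10*20)/(8 + 7*20) + 790) - 556 = (-394 - 464)*√(-7*(8 + 200)/(8 + 140) + 790) - 556 = -858*√(-7*208/148 + 790) - 556 = -858*√(-1*364/37 + 790) - 556 = -858*√(-364/37 + 790) - 556 = -858*√1068042/37 - 556 = -556 - 858*√1068042/37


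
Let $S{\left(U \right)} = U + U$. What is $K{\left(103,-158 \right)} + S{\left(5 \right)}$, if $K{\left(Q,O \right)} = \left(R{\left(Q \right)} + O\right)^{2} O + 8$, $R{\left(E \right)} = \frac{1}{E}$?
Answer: $- \frac{41839872620}{10609} \approx -3.9438 \cdot 10^{6}$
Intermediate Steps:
$S{\left(U \right)} = 2 U$
$K{\left(Q,O \right)} = 8 + O \left(O + \frac{1}{Q}\right)^{2}$ ($K{\left(Q,O \right)} = \left(\frac{1}{Q} + O\right)^{2} O + 8 = \left(O + \frac{1}{Q}\right)^{2} O + 8 = O \left(O + \frac{1}{Q}\right)^{2} + 8 = 8 + O \left(O + \frac{1}{Q}\right)^{2}$)
$K{\left(103,-158 \right)} + S{\left(5 \right)} = \left(8 - \frac{158 \left(1 - 16274\right)^{2}}{10609}\right) + 2 \cdot 5 = \left(8 - \frac{158 \left(1 - 16274\right)^{2}}{10609}\right) + 10 = \left(8 - \frac{158 \left(-16273\right)^{2}}{10609}\right) + 10 = \left(8 - \frac{158}{10609} \cdot 264810529\right) + 10 = \left(8 - \frac{41840063582}{10609}\right) + 10 = - \frac{41839978710}{10609} + 10 = - \frac{41839872620}{10609}$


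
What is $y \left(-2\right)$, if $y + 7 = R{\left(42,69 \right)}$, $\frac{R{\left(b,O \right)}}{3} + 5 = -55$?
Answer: $374$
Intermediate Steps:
$R{\left(b,O \right)} = -180$ ($R{\left(b,O \right)} = -15 + 3 \left(-55\right) = -15 - 165 = -180$)
$y = -187$ ($y = -7 - 180 = -187$)
$y \left(-2\right) = \left(-187\right) \left(-2\right) = 374$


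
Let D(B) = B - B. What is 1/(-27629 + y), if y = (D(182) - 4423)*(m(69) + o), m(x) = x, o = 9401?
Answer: -1/41913439 ≈ -2.3859e-8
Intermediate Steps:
D(B) = 0
y = -41885810 (y = (0 - 4423)*(69 + 9401) = -4423*9470 = -41885810)
1/(-27629 + y) = 1/(-27629 - 41885810) = 1/(-41913439) = -1/41913439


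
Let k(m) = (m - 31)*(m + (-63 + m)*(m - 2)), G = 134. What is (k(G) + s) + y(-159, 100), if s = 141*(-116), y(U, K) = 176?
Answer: 962938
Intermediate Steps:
k(m) = (-31 + m)*(m + (-63 + m)*(-2 + m))
s = -16356
(k(G) + s) + y(-159, 100) = ((-3906 + 134³ - 95*134² + 2110*134) - 16356) + 176 = ((-3906 + 2406104 - 95*17956 + 282740) - 16356) + 176 = ((-3906 + 2406104 - 1705820 + 282740) - 16356) + 176 = (979118 - 16356) + 176 = 962762 + 176 = 962938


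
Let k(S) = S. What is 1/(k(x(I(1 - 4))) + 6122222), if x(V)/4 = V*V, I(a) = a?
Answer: 1/6122258 ≈ 1.6334e-7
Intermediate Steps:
x(V) = 4*V² (x(V) = 4*(V*V) = 4*V²)
1/(k(x(I(1 - 4))) + 6122222) = 1/(4*(1 - 4)² + 6122222) = 1/(4*(-3)² + 6122222) = 1/(4*9 + 6122222) = 1/(36 + 6122222) = 1/6122258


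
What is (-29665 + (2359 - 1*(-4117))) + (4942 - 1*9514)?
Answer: -27761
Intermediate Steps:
(-29665 + (2359 - 1*(-4117))) + (4942 - 1*9514) = (-29665 + (2359 + 4117)) + (4942 - 9514) = (-29665 + 6476) - 4572 = -23189 - 4572 = -27761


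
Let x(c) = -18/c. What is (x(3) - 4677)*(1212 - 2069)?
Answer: 4013331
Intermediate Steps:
(x(3) - 4677)*(1212 - 2069) = (-18/3 - 4677)*(1212 - 2069) = (-18*1/3 - 4677)*(-857) = (-6 - 4677)*(-857) = -4683*(-857) = 4013331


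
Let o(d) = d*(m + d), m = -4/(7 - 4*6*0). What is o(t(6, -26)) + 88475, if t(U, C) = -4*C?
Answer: 694621/7 ≈ 99232.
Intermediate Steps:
m = -4/7 (m = -4/(7 - 24*0) = -4/(7 - 1*0) = -4/(7 + 0) = -4/7 ≈ -0.57143)
o(d) = d*(-4/7 + d)
o(t(6, -26)) + 88475 = (-4*(-26))*(-4 + 7*(-4*(-26)))/7 + 88475 = (⅐)*104*(-4 + 7*104) + 88475 = (⅐)*104*(-4 + 728) + 88475 = (⅐)*104*724 + 88475 = 75296/7 + 88475 = 694621/7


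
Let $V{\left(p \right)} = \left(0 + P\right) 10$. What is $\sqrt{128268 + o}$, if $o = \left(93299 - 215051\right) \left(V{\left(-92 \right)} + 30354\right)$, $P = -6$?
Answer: $6 i \sqrt{102450745} \approx 60731.0 i$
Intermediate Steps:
$V{\left(p \right)} = -60$ ($V{\left(p \right)} = \left(0 - 6\right) 10 = \left(-6\right) 10 = -60$)
$o = -3688355088$ ($o = \left(93299 - 215051\right) \left(-60 + 30354\right) = \left(-121752\right) 30294 = -3688355088$)
$\sqrt{128268 + o} = \sqrt{128268 - 3688355088} = \sqrt{-3688226820} = 6 i \sqrt{102450745}$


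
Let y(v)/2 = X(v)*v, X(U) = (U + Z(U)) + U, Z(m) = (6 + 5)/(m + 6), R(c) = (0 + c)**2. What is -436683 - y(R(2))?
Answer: -2183779/5 ≈ -4.3676e+5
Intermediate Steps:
R(c) = c**2
Z(m) = 11/(6 + m)
X(U) = 2*U + 11/(6 + U) (X(U) = (U + 11/(6 + U)) + U = 2*U + 11/(6 + U))
y(v) = 2*v*(11 + 2*v*(6 + v))/(6 + v) (y(v) = 2*(((11 + 2*v*(6 + v))/(6 + v))*v) = 2*(v*(11 + 2*v*(6 + v))/(6 + v)) = 2*v*(11 + 2*v*(6 + v))/(6 + v))
-436683 - y(R(2)) = -436683 - 2*2**2*(11 + 2*2**2*(6 + 2**2))/(6 + 2**2) = -436683 - 2*4*(11 + 2*4*(6 + 4))/(6 + 4) = -436683 - 2*4*(11 + 2*4*10)/10 = -436683 - 2*4*(11 + 80)/10 = -436683 - 2*4*91/10 = -436683 - 1*364/5 = -436683 - 364/5 = -2183779/5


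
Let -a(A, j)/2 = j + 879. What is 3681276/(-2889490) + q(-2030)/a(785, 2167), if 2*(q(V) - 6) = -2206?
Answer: -9628281431/8801386540 ≈ -1.0940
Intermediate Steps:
a(A, j) = -1758 - 2*j (a(A, j) = -2*(j + 879) = -2*(879 + j) = -1758 - 2*j)
q(V) = -1097 (q(V) = 6 + (½)*(-2206) = 6 - 1103 = -1097)
3681276/(-2889490) + q(-2030)/a(785, 2167) = 3681276/(-2889490) - 1097/(-1758 - 2*2167) = 3681276*(-1/2889490) - 1097/(-1758 - 4334) = -1840638/1444745 - 1097/(-6092) = -1840638/1444745 - 1097*(-1/6092) = -1840638/1444745 + 1097/6092 = -9628281431/8801386540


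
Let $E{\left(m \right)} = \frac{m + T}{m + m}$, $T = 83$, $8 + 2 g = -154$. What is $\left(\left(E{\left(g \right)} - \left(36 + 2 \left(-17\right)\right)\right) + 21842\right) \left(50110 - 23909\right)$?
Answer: $\frac{46350590839}{81} \approx 5.7223 \cdot 10^{8}$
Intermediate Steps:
$g = -81$ ($g = -4 + \frac{1}{2} \left(-154\right) = -4 - 77 = -81$)
$E{\left(m \right)} = \frac{83 + m}{2 m}$ ($E{\left(m \right)} = \frac{m + 83}{m + m} = \frac{83 + m}{2 m}$)
$\left(\left(E{\left(g \right)} - \left(36 + 2 \left(-17\right)\right)\right) + 21842\right) \left(50110 - 23909\right) = \left(\left(\frac{83 - 81}{2 \left(-81\right)} - \left(36 + 2 \left(-17\right)\right)\right) + 21842\right) \left(50110 - 23909\right) = \left(\left(\frac{1}{2} \left(- \frac{1}{81}\right) 2 - \left(36 - 34\right)\right) + 21842\right) 26201 = \left(\left(- \frac{1}{81} - 2\right) + 21842\right) 26201 = \left(- \frac{163}{81} + 21842\right) 26201 = \frac{1769039}{81} \cdot 26201 = \frac{46350590839}{81}$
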